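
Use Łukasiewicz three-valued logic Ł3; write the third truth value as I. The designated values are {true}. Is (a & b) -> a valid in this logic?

Yes

Every assignment of a, b over {true, I, false} gives a value in {true}.
In particular, with a=I, b=I: (a & b) -> a = true.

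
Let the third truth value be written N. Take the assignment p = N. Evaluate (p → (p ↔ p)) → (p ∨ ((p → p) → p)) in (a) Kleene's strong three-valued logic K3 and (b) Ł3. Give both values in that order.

In Kleene's strong three-valued logic K3: p ↔ p = N ↔ N = N
p → (p ↔ p) = N → N = N
p → p = N → N = N
(p → p) → p = N → N = N
p ∨ ((p → p) → p) = N ∨ N = N
(p → (p ↔ p)) → (p ∨ ((p → p) → p)) = N → N = N
In Ł3: p ↔ p = N ↔ N = 1  [1 − |½−½|]
p → (p ↔ p) = N → 1 = 1
p → p = N → N = 1
(p → p) → p = 1 → N = N
p ∨ ((p → p) → p) = N ∨ N = N
(p → (p ↔ p)) → (p ∨ ((p → p) → p)) = 1 → N = N

N; N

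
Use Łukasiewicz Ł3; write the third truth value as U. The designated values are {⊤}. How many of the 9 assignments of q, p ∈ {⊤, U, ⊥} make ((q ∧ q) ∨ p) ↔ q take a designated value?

Of the 9 assignments, 6 give a value in {⊤}.

6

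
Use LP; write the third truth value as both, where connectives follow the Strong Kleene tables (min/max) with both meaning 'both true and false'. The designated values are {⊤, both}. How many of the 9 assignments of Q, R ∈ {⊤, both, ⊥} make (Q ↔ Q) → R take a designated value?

Of the 9 assignments, 7 give a value in {⊤, both}.

7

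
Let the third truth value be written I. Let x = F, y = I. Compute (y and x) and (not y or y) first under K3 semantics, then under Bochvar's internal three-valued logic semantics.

F; I

In K3: y and x = I and F = F
not y = not I = I
not y or y = I or I = I
(y and x) and (not y or y) = F and I = F
In Bochvar's internal three-valued logic: y and x = I and F = I
not y = not I = I
not y or y = I or I = I
(y and x) and (not y or y) = I and I = I
They differ because K3 and Bochvar's internal three-valued logic treat I differently under the binary connectives.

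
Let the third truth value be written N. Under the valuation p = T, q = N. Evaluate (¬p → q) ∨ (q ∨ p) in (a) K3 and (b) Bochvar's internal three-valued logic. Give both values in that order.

In K3: ¬p = ¬T = F
¬p → q = F → N = T  [¬F ∨ N]
q ∨ p = N ∨ T = T
(¬p → q) ∨ (q ∨ p) = T ∨ T = T
In Bochvar's internal three-valued logic: ¬p = ¬T = F
¬p → q = F → N = N  [any arg is the third value ⇒ result is the third value]
q ∨ p = N ∨ T = N
(¬p → q) ∨ (q ∨ p) = N ∨ N = N
They differ because K3 and Bochvar's internal three-valued logic treat N differently under the binary connectives.

T; N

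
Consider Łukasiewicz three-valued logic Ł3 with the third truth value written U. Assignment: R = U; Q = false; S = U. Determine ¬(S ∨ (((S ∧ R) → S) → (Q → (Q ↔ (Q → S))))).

false

S ∧ R = U ∧ U = U
(S ∧ R) → S = U → U = true
Q → S = false → U = true
Q ↔ (Q → S) = false ↔ true = false
Q → (Q ↔ (Q → S)) = false → false = true
((S ∧ R) → S) → (Q → (Q ↔ (Q → S))) = true → true = true
S ∨ (((S ∧ R) → S) → (Q → (Q ↔ (Q → S)))) = U ∨ true = true
¬(S ∨ (((S ∧ R) → S) → (Q → (Q ↔ (Q → S))))) = ¬true = false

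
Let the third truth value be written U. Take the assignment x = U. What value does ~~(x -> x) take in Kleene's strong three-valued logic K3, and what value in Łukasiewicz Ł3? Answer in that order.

In Kleene's strong three-valued logic K3: x -> x = U -> U = U  [~U | U]
~(x -> x) = ~U = U
~~(x -> x) = ~U = U
In Łukasiewicz Ł3: x -> x = U -> U = 1
~(x -> x) = ~1 = 0
~~(x -> x) = ~0 = 1
They differ because Kleene's strong three-valued logic K3 and Łukasiewicz Ł3 treat U differently under implication.

U; 1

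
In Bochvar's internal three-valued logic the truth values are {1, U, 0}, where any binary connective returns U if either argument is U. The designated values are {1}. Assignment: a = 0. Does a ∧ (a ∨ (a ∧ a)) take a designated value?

No

a ∧ a = 0 ∧ 0 = 0
a ∨ (a ∧ a) = 0 ∨ 0 = 0
a ∧ (a ∨ (a ∧ a)) = 0 ∧ 0 = 0
0 ∉ {1}.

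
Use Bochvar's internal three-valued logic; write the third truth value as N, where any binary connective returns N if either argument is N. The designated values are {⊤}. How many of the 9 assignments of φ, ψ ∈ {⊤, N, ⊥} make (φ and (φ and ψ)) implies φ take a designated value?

Designated under: (φ=⊤, ψ=⊤); (φ=⊤, ψ=⊥); (φ=⊥, ψ=⊤); (φ=⊥, ψ=⊥).

4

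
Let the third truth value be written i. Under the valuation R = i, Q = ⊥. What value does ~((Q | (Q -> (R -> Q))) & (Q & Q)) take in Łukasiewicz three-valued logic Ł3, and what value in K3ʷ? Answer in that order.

In Łukasiewicz three-valued logic Ł3: R -> Q = i -> ⊥ = i
Q -> (R -> Q) = ⊥ -> i = ⊤
Q | (Q -> (R -> Q)) = ⊥ | ⊤ = ⊤
Q & Q = ⊥ & ⊥ = ⊥
(Q | (Q -> (R -> Q))) & (Q & Q) = ⊤ & ⊥ = ⊥
~((Q | (Q -> (R -> Q))) & (Q & Q)) = ~⊥ = ⊤
In K3ʷ: R -> Q = i -> ⊥ = i
Q -> (R -> Q) = ⊥ -> i = i
Q | (Q -> (R -> Q)) = ⊥ | i = i
Q & Q = ⊥ & ⊥ = ⊥
(Q | (Q -> (R -> Q))) & (Q & Q) = i & ⊥ = i
~((Q | (Q -> (R -> Q))) & (Q & Q)) = ~i = i
They differ because Łukasiewicz three-valued logic Ł3 and K3ʷ treat i differently under the binary connectives.

⊤; i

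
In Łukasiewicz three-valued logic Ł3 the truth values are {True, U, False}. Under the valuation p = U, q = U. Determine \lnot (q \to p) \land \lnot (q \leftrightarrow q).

q \to p = U \to U = True  [min(1, 1−½+½)]
\lnot (q \to p) = \lnot True = False
q \leftrightarrow q = U \leftrightarrow U = True
\lnot (q \leftrightarrow q) = \lnot True = False
\lnot (q \to p) \land \lnot (q \leftrightarrow q) = False \land False = False

False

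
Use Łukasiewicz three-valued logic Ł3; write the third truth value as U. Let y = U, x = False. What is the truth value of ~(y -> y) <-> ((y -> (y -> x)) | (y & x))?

False

y -> y = U -> U = True  [min(1, 1−½+½)]
~(y -> y) = ~True = False
y -> x = U -> False = U
y -> (y -> x) = U -> U = True
y & x = U & False = False
(y -> (y -> x)) | (y & x) = True | False = True
~(y -> y) <-> ((y -> (y -> x)) | (y & x)) = False <-> True = False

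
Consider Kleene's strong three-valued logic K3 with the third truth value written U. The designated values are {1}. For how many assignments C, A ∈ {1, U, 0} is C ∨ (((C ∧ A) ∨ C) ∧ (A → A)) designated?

Designated under: (C=1, A=1); (C=1, A=U); (C=1, A=0).

3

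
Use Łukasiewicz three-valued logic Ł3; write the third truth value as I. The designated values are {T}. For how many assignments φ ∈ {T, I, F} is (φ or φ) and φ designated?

φ=T: T ✓
φ=I: I ·
φ=F: F ·

1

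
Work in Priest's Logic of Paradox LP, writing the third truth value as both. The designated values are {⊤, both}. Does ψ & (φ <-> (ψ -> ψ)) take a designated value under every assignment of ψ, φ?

Countermodel: ψ=⊤, φ=⊥ gives ⊥, which is not designated.

No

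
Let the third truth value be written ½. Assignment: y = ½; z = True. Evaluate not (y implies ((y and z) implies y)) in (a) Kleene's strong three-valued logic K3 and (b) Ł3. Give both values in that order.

In Kleene's strong three-valued logic K3: y and z = ½ and True = ½
(y and z) implies y = ½ implies ½ = ½  [not ½ or ½]
y implies ((y and z) implies y) = ½ implies ½ = ½
not (y implies ((y and z) implies y)) = not ½ = ½
In Ł3: y and z = ½ and True = ½
(y and z) implies y = ½ implies ½ = True  [min(1, 1−½+½)]
y implies ((y and z) implies y) = ½ implies True = True
not (y implies ((y and z) implies y)) = not True = False
They differ because Kleene's strong three-valued logic K3 and Ł3 treat ½ differently under implication.

½; False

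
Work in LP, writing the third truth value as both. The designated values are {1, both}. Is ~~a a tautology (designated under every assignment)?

No

Countermodel: a=0 gives 0, which is not designated.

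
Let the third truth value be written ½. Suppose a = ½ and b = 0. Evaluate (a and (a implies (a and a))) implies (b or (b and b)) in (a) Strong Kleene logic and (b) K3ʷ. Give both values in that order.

In Strong Kleene logic: a and a = ½ and ½ = ½
a implies (a and a) = ½ implies ½ = ½  [not ½ or ½]
a and (a implies (a and a)) = ½ and ½ = ½
b and b = 0 and 0 = 0
b or (b and b) = 0 or 0 = 0
(a and (a implies (a and a))) implies (b or (b and b)) = ½ implies 0 = ½
In K3ʷ: a and a = ½ and ½ = ½
a implies (a and a) = ½ implies ½ = ½  [any arg is the third value ⇒ result is the third value]
a and (a implies (a and a)) = ½ and ½ = ½
b and b = 0 and 0 = 0
b or (b and b) = 0 or 0 = 0
(a and (a implies (a and a))) implies (b or (b and b)) = ½ implies 0 = ½

½; ½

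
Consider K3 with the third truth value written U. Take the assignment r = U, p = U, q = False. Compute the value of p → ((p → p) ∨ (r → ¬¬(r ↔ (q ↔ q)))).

U

p → p = U → U = U
q ↔ q = False ↔ False = True
r ↔ (q ↔ q) = U ↔ True = U
¬(r ↔ (q ↔ q)) = ¬U = U
¬¬(r ↔ (q ↔ q)) = ¬U = U
r → ¬¬(r ↔ (q ↔ q)) = U → U = U
(p → p) ∨ (r → ¬¬(r ↔ (q ↔ q))) = U ∨ U = U
p → ((p → p) ∨ (r → ¬¬(r ↔ (q ↔ q)))) = U → U = U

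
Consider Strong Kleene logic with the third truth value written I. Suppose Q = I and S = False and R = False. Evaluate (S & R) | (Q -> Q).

I

S & R = False & False = False
Q -> Q = I -> I = I  [~I | I]
(S & R) | (Q -> Q) = False | I = I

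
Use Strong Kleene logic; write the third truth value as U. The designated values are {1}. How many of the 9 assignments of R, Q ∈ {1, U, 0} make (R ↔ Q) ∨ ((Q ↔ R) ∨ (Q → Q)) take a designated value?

Of the 9 assignments, 6 give a value in {1}.

6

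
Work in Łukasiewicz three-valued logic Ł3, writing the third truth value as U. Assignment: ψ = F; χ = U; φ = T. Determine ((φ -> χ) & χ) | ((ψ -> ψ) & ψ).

φ -> χ = T -> U = U  [min(1, 1−1+½)]
(φ -> χ) & χ = U & U = U
ψ -> ψ = F -> F = T
(ψ -> ψ) & ψ = T & F = F
((φ -> χ) & χ) | ((ψ -> ψ) & ψ) = U | F = U

U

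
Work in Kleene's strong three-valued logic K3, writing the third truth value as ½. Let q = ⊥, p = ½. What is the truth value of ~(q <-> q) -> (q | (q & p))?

⊤

q <-> q = ⊥ <-> ⊥ = ⊤
~(q <-> q) = ~⊤ = ⊥
q & p = ⊥ & ½ = ⊥
q | (q & p) = ⊥ | ⊥ = ⊥
~(q <-> q) -> (q | (q & p)) = ⊥ -> ⊥ = ⊤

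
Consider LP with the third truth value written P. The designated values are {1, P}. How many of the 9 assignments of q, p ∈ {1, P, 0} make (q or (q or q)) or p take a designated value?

Of the 9 assignments, 8 give a value in {1, P}.

8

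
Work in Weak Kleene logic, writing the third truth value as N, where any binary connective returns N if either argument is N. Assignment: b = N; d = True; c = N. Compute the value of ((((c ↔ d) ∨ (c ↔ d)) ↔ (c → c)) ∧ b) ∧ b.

c ↔ d = N ↔ True = N
c ↔ d = N ↔ True = N
(c ↔ d) ∨ (c ↔ d) = N ∨ N = N
c → c = N → N = N  [any arg is the third value ⇒ result is the third value]
((c ↔ d) ∨ (c ↔ d)) ↔ (c → c) = N ↔ N = N
(((c ↔ d) ∨ (c ↔ d)) ↔ (c → c)) ∧ b = N ∧ N = N
((((c ↔ d) ∨ (c ↔ d)) ↔ (c → c)) ∧ b) ∧ b = N ∧ N = N

N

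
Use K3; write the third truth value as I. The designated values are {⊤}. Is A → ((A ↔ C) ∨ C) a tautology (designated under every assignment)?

Countermodel: A=⊤, C=I gives I, which is not designated.

No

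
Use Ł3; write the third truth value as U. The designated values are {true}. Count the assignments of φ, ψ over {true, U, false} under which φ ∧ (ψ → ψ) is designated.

3

Designated under: (φ=true, ψ=true); (φ=true, ψ=U); (φ=true, ψ=false).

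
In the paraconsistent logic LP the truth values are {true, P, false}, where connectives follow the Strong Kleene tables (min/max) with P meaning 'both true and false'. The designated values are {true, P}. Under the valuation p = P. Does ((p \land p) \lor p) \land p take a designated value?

Yes

p \land p = P \land P = P
(p \land p) \lor p = P \lor P = P
((p \land p) \lor p) \land p = P \land P = P
P ∈ {true, P}.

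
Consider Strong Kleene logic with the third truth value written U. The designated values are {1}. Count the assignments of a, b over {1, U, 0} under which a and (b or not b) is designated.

Designated under: (a=1, b=1); (a=1, b=0).

2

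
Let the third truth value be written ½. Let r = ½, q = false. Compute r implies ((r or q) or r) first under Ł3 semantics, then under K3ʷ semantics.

true; ½

In Ł3: r or q = ½ or false = ½
(r or q) or r = ½ or ½ = ½
r implies ((r or q) or r) = ½ implies ½ = true  [min(1, 1−½+½)]
In K3ʷ: r or q = ½ or false = ½
(r or q) or r = ½ or ½ = ½
r implies ((r or q) or r) = ½ implies ½ = ½
They differ because Ł3 and K3ʷ treat ½ differently under the binary connectives.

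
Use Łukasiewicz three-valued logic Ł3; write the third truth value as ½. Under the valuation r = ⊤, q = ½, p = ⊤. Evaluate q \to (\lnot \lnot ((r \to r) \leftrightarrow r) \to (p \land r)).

r \to r = ⊤ \to ⊤ = ⊤
(r \to r) \leftrightarrow r = ⊤ \leftrightarrow ⊤ = ⊤
\lnot ((r \to r) \leftrightarrow r) = \lnot ⊤ = ⊥
\lnot \lnot ((r \to r) \leftrightarrow r) = \lnot ⊥ = ⊤
p \land r = ⊤ \land ⊤ = ⊤
\lnot \lnot ((r \to r) \leftrightarrow r) \to (p \land r) = ⊤ \to ⊤ = ⊤
q \to (\lnot \lnot ((r \to r) \leftrightarrow r) \to (p \land r)) = ½ \to ⊤ = ⊤

⊤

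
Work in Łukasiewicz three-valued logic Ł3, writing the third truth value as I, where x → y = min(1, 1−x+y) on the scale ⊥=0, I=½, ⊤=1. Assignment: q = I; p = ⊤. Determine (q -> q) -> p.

q -> q = I -> I = ⊤  [min(1, 1−½+½)]
(q -> q) -> p = ⊤ -> ⊤ = ⊤

⊤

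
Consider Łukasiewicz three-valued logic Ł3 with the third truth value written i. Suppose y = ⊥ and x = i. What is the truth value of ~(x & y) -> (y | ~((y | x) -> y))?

i

x & y = i & ⊥ = ⊥
~(x & y) = ~⊥ = ⊤
y | x = ⊥ | i = i
(y | x) -> y = i -> ⊥ = i
~((y | x) -> y) = ~i = i
y | ~((y | x) -> y) = ⊥ | i = i
~(x & y) -> (y | ~((y | x) -> y)) = ⊤ -> i = i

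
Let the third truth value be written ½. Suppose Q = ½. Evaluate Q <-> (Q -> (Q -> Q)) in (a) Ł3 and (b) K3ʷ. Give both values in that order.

½; ½

In Ł3: Q -> Q = ½ -> ½ = true
Q -> (Q -> Q) = ½ -> true = true
Q <-> (Q -> (Q -> Q)) = ½ <-> true = ½
In K3ʷ: Q -> Q = ½ -> ½ = ½  [any arg is the third value ⇒ result is the third value]
Q -> (Q -> Q) = ½ -> ½ = ½
Q <-> (Q -> (Q -> Q)) = ½ <-> ½ = ½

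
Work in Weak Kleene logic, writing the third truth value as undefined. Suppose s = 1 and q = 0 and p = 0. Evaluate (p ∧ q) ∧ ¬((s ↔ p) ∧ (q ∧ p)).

0

p ∧ q = 0 ∧ 0 = 0
s ↔ p = 1 ↔ 0 = 0
q ∧ p = 0 ∧ 0 = 0
(s ↔ p) ∧ (q ∧ p) = 0 ∧ 0 = 0
¬((s ↔ p) ∧ (q ∧ p)) = ¬0 = 1
(p ∧ q) ∧ ¬((s ↔ p) ∧ (q ∧ p)) = 0 ∧ 1 = 0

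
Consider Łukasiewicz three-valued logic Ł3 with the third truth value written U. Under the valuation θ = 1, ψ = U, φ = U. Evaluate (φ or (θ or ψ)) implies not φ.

θ or ψ = 1 or U = 1
φ or (θ or ψ) = U or 1 = 1
not φ = not U = U
(φ or (θ or ψ)) implies not φ = 1 implies U = U

U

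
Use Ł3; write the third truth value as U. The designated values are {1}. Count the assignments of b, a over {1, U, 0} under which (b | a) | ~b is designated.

7

Of the 9 assignments, 7 give a value in {1}.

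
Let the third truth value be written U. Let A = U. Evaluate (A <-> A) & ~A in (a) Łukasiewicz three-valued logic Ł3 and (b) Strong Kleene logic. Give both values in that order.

U; U

In Łukasiewicz three-valued logic Ł3: A <-> A = U <-> U = true  [1 − |½−½|]
~A = ~U = U
(A <-> A) & ~A = true & U = U
In Strong Kleene logic: A <-> A = U <-> U = U
~A = ~U = U
(A <-> A) & ~A = U & U = U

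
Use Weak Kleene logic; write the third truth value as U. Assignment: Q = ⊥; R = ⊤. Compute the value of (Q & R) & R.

⊥

Q & R = ⊥ & ⊤ = ⊥
(Q & R) & R = ⊥ & ⊤ = ⊥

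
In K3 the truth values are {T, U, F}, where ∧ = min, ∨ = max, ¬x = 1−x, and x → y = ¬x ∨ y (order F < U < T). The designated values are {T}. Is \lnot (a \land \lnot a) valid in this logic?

No

Countermodel: a=U gives U, which is not designated.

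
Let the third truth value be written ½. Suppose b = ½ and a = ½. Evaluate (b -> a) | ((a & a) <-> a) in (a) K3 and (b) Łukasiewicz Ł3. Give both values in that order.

½; True

In K3: b -> a = ½ -> ½ = ½  [~½ | ½]
a & a = ½ & ½ = ½
(a & a) <-> a = ½ <-> ½ = ½
(b -> a) | ((a & a) <-> a) = ½ | ½ = ½
In Łukasiewicz Ł3: b -> a = ½ -> ½ = True  [min(1, 1−½+½)]
a & a = ½ & ½ = ½
(a & a) <-> a = ½ <-> ½ = True
(b -> a) | ((a & a) <-> a) = True | True = True
They differ because K3 and Łukasiewicz Ł3 treat ½ differently under implication.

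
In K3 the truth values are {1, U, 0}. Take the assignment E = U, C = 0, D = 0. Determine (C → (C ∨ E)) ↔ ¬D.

C ∨ E = 0 ∨ U = U
C → (C ∨ E) = 0 → U = 1
¬D = ¬0 = 1
(C → (C ∨ E)) ↔ ¬D = 1 ↔ 1 = 1

1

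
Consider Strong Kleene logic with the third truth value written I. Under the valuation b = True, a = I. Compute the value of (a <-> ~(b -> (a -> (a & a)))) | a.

I

a & a = I & I = I
a -> (a & a) = I -> I = I  [~I | I]
b -> (a -> (a & a)) = True -> I = I
~(b -> (a -> (a & a))) = ~I = I
a <-> ~(b -> (a -> (a & a))) = I <-> I = I
(a <-> ~(b -> (a -> (a & a)))) | a = I | I = I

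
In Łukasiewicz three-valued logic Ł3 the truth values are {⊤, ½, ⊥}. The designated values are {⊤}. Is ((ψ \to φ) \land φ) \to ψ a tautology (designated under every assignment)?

Countermodel: ψ=½, φ=⊤ gives ½, which is not designated.

No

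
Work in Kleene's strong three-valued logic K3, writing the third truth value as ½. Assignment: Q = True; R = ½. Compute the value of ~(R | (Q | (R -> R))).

False

R -> R = ½ -> ½ = ½
Q | (R -> R) = True | ½ = True
R | (Q | (R -> R)) = ½ | True = True
~(R | (Q | (R -> R))) = ~True = False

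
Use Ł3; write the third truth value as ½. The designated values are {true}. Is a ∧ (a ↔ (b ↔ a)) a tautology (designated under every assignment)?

Countermodel: a=true, b=½ gives ½, which is not designated.

No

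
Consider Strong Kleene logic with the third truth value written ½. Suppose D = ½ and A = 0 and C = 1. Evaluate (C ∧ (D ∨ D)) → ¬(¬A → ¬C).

1

D ∨ D = ½ ∨ ½ = ½
C ∧ (D ∨ D) = 1 ∧ ½ = ½
¬A = ¬0 = 1
¬C = ¬1 = 0
¬A → ¬C = 1 → 0 = 0
¬(¬A → ¬C) = ¬0 = 1
(C ∧ (D ∨ D)) → ¬(¬A → ¬C) = ½ → 1 = 1  [¬½ ∨ 1]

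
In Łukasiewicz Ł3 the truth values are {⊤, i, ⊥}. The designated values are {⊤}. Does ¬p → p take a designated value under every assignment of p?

No

Countermodel: p=⊥ gives ⊥, which is not designated.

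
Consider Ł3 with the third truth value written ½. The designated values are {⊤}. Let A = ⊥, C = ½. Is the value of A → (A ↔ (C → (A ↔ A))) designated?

Yes

A ↔ A = ⊥ ↔ ⊥ = ⊤
C → (A ↔ A) = ½ → ⊤ = ⊤  [min(1, 1−½+1)]
A ↔ (C → (A ↔ A)) = ⊥ ↔ ⊤ = ⊥
A → (A ↔ (C → (A ↔ A))) = ⊥ → ⊥ = ⊤
⊤ ∈ {⊤}.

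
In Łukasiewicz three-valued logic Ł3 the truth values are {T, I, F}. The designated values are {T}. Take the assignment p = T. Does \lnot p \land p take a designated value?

No

\lnot p = \lnot T = F
\lnot p \land p = F \land T = F
F ∉ {T}.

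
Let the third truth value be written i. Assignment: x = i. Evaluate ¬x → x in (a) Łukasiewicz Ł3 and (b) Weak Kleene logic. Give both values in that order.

True; i

In Łukasiewicz Ł3: ¬x = ¬i = i
¬x → x = i → i = True  [min(1, 1−½+½)]
In Weak Kleene logic: ¬x = ¬i = i
¬x → x = i → i = i  [any arg is the third value ⇒ result is the third value]
They differ because Łukasiewicz Ł3 and Weak Kleene logic treat i differently under the binary connectives.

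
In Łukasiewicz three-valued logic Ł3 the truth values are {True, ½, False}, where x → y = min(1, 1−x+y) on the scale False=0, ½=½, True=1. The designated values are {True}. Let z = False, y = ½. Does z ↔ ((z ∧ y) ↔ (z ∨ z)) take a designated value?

No

z ∧ y = False ∧ ½ = False
z ∨ z = False ∨ False = False
(z ∧ y) ↔ (z ∨ z) = False ↔ False = True
z ↔ ((z ∧ y) ↔ (z ∨ z)) = False ↔ True = False
False ∉ {True}.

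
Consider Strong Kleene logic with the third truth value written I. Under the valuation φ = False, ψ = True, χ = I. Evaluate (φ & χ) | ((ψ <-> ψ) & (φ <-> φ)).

φ & χ = False & I = False
ψ <-> ψ = True <-> True = True
φ <-> φ = False <-> False = True
(ψ <-> ψ) & (φ <-> φ) = True & True = True
(φ & χ) | ((ψ <-> ψ) & (φ <-> φ)) = False | True = True

True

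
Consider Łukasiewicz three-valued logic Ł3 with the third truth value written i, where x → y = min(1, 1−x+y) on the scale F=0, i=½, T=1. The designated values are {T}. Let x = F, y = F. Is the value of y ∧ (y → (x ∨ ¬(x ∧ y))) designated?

x ∧ y = F ∧ F = F
¬(x ∧ y) = ¬F = T
x ∨ ¬(x ∧ y) = F ∨ T = T
y → (x ∨ ¬(x ∧ y)) = F → T = T
y ∧ (y → (x ∨ ¬(x ∧ y))) = F ∧ T = F
F ∉ {T}.

No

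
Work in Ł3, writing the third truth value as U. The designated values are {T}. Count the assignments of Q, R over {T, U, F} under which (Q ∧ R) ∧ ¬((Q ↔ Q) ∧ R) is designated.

Of the 9 assignments, 0 give a value in {T}.

0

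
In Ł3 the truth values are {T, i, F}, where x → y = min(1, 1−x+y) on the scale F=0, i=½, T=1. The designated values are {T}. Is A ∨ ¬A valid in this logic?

Countermodel: A=i gives i, which is not designated.

No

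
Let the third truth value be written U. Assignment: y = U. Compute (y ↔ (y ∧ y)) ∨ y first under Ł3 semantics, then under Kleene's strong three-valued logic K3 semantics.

In Ł3: y ∧ y = U ∧ U = U
y ↔ (y ∧ y) = U ↔ U = ⊤
(y ↔ (y ∧ y)) ∨ y = ⊤ ∨ U = ⊤
In Kleene's strong three-valued logic K3: y ∧ y = U ∧ U = U
y ↔ (y ∧ y) = U ↔ U = U
(y ↔ (y ∧ y)) ∨ y = U ∨ U = U
They differ because Ł3 and Kleene's strong three-valued logic K3 treat U differently under implication.

⊤; U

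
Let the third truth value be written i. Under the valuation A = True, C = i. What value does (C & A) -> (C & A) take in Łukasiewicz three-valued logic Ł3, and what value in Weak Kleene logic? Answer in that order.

True; i

In Łukasiewicz three-valued logic Ł3: C & A = i & True = i
C & A = i & True = i
(C & A) -> (C & A) = i -> i = True
In Weak Kleene logic: C & A = i & True = i
C & A = i & True = i
(C & A) -> (C & A) = i -> i = i  [any arg is the third value ⇒ result is the third value]
They differ because Łukasiewicz three-valued logic Ł3 and Weak Kleene logic treat i differently under the binary connectives.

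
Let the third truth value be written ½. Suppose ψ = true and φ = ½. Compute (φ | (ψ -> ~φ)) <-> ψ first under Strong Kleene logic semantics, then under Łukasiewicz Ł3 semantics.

½; ½

In Strong Kleene logic: ~φ = ~½ = ½
ψ -> ~φ = true -> ½ = ½
φ | (ψ -> ~φ) = ½ | ½ = ½
(φ | (ψ -> ~φ)) <-> ψ = ½ <-> true = ½
In Łukasiewicz Ł3: ~φ = ~½ = ½
ψ -> ~φ = true -> ½ = ½  [min(1, 1−1+½)]
φ | (ψ -> ~φ) = ½ | ½ = ½
(φ | (ψ -> ~φ)) <-> ψ = ½ <-> true = ½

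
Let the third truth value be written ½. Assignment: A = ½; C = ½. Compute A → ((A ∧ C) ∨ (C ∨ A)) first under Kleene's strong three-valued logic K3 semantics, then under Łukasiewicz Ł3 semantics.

½; T

In Kleene's strong three-valued logic K3: A ∧ C = ½ ∧ ½ = ½
C ∨ A = ½ ∨ ½ = ½
(A ∧ C) ∨ (C ∨ A) = ½ ∨ ½ = ½
A → ((A ∧ C) ∨ (C ∨ A)) = ½ → ½ = ½  [¬½ ∨ ½]
In Łukasiewicz Ł3: A ∧ C = ½ ∧ ½ = ½
C ∨ A = ½ ∨ ½ = ½
(A ∧ C) ∨ (C ∨ A) = ½ ∨ ½ = ½
A → ((A ∧ C) ∨ (C ∨ A)) = ½ → ½ = T  [min(1, 1−½+½)]
They differ because Kleene's strong three-valued logic K3 and Łukasiewicz Ł3 treat ½ differently under implication.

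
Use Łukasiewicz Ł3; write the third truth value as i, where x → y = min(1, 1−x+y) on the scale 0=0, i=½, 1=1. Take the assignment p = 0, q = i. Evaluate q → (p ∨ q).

1

p ∨ q = 0 ∨ i = i
q → (p ∨ q) = i → i = 1  [min(1, 1−½+½)]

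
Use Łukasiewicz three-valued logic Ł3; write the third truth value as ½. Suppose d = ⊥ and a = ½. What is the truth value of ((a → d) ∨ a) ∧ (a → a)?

a → d = ½ → ⊥ = ½  [min(1, 1−½+0)]
(a → d) ∨ a = ½ ∨ ½ = ½
a → a = ½ → ½ = ⊤
((a → d) ∨ a) ∧ (a → a) = ½ ∧ ⊤ = ½

½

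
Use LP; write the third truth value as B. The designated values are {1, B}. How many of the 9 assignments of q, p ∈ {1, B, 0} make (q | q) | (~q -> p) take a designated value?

8

Of the 9 assignments, 8 give a value in {1, B}.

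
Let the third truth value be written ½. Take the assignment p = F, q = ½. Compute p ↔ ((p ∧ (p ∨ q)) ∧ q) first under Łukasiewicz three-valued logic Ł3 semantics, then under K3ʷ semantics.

T; ½

In Łukasiewicz three-valued logic Ł3: p ∨ q = F ∨ ½ = ½
p ∧ (p ∨ q) = F ∧ ½ = F
(p ∧ (p ∨ q)) ∧ q = F ∧ ½ = F
p ↔ ((p ∧ (p ∨ q)) ∧ q) = F ↔ F = T
In K3ʷ: p ∨ q = F ∨ ½ = ½
p ∧ (p ∨ q) = F ∧ ½ = ½
(p ∧ (p ∨ q)) ∧ q = ½ ∧ ½ = ½
p ↔ ((p ∧ (p ∨ q)) ∧ q) = F ↔ ½ = ½
They differ because Łukasiewicz three-valued logic Ł3 and K3ʷ treat ½ differently under the binary connectives.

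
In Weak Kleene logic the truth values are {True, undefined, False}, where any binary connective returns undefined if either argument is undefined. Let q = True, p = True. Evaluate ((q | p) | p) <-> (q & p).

q | p = True | True = True
(q | p) | p = True | True = True
q & p = True & True = True
((q | p) | p) <-> (q & p) = True <-> True = True

True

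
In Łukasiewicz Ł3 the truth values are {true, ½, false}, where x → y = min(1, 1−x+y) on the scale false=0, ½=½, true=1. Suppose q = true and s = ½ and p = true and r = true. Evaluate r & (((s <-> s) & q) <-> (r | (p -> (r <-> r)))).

s <-> s = ½ <-> ½ = true  [1 − |½−½|]
(s <-> s) & q = true & true = true
r <-> r = true <-> true = true
p -> (r <-> r) = true -> true = true
r | (p -> (r <-> r)) = true | true = true
((s <-> s) & q) <-> (r | (p -> (r <-> r))) = true <-> true = true
r & (((s <-> s) & q) <-> (r | (p -> (r <-> r)))) = true & true = true

true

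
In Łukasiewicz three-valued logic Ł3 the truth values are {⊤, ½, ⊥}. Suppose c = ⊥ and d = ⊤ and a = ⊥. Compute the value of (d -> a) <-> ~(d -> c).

⊥

d -> a = ⊤ -> ⊥ = ⊥
d -> c = ⊤ -> ⊥ = ⊥
~(d -> c) = ~⊥ = ⊤
(d -> a) <-> ~(d -> c) = ⊥ <-> ⊤ = ⊥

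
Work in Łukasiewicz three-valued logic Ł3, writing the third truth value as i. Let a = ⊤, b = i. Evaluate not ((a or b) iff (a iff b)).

i

a or b = ⊤ or i = ⊤
a iff b = ⊤ iff i = i  [1 − |1−½|]
(a or b) iff (a iff b) = ⊤ iff i = i
not ((a or b) iff (a iff b)) = not i = i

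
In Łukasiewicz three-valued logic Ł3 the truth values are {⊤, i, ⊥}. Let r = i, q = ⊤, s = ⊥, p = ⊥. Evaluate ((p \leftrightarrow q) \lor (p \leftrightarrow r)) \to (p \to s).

⊤

p \leftrightarrow q = ⊥ \leftrightarrow ⊤ = ⊥
p \leftrightarrow r = ⊥ \leftrightarrow i = i  [1 − |0−½|]
(p \leftrightarrow q) \lor (p \leftrightarrow r) = ⊥ \lor i = i
p \to s = ⊥ \to ⊥ = ⊤
((p \leftrightarrow q) \lor (p \leftrightarrow r)) \to (p \to s) = i \to ⊤ = ⊤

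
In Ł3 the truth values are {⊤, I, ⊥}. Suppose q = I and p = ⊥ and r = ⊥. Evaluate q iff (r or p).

r or p = ⊥ or ⊥ = ⊥
q iff (r or p) = I iff ⊥ = I  [1 − |½−0|]

I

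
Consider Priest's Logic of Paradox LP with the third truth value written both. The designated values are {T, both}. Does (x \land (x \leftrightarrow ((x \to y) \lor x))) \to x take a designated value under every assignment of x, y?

Every assignment of x, y over {T, both, F} gives a value in {T, both}.
In particular, with x=both, y=both: (x \land (x \leftrightarrow ((x \to y) \lor x))) \to x = both.

Yes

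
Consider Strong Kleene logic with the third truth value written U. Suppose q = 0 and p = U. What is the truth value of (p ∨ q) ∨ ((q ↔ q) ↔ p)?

U

p ∨ q = U ∨ 0 = U
q ↔ q = 0 ↔ 0 = 1
(q ↔ q) ↔ p = 1 ↔ U = U
(p ∨ q) ∨ ((q ↔ q) ↔ p) = U ∨ U = U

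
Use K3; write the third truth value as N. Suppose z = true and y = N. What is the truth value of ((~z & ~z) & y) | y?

~z = ~true = false
~z = ~true = false
~z & ~z = false & false = false
(~z & ~z) & y = false & N = false
((~z & ~z) & y) | y = false | N = N

N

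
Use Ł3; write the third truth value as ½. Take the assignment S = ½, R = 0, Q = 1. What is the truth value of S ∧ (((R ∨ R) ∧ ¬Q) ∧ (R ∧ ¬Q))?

0

R ∨ R = 0 ∨ 0 = 0
¬Q = ¬1 = 0
(R ∨ R) ∧ ¬Q = 0 ∧ 0 = 0
¬Q = ¬1 = 0
R ∧ ¬Q = 0 ∧ 0 = 0
((R ∨ R) ∧ ¬Q) ∧ (R ∧ ¬Q) = 0 ∧ 0 = 0
S ∧ (((R ∨ R) ∧ ¬Q) ∧ (R ∧ ¬Q)) = ½ ∧ 0 = 0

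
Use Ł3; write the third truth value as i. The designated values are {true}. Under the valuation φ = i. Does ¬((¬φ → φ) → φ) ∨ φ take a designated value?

¬φ = ¬i = i
¬φ → φ = i → i = true
(¬φ → φ) → φ = true → i = i
¬((¬φ → φ) → φ) = ¬i = i
¬((¬φ → φ) → φ) ∨ φ = i ∨ i = i
i ∉ {true}.

No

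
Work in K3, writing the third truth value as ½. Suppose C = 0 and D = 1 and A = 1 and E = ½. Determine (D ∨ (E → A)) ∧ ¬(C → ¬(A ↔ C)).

0

E → A = ½ → 1 = 1
D ∨ (E → A) = 1 ∨ 1 = 1
A ↔ C = 1 ↔ 0 = 0
¬(A ↔ C) = ¬0 = 1
C → ¬(A ↔ C) = 0 → 1 = 1
¬(C → ¬(A ↔ C)) = ¬1 = 0
(D ∨ (E → A)) ∧ ¬(C → ¬(A ↔ C)) = 1 ∧ 0 = 0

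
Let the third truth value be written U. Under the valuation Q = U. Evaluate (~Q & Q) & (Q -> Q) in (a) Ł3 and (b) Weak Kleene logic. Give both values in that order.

In Ł3: ~Q = ~U = U
~Q & Q = U & U = U
Q -> Q = U -> U = T
(~Q & Q) & (Q -> Q) = U & T = U
In Weak Kleene logic: ~Q = ~U = U
~Q & Q = U & U = U
Q -> Q = U -> U = U  [any arg is the third value ⇒ result is the third value]
(~Q & Q) & (Q -> Q) = U & U = U

U; U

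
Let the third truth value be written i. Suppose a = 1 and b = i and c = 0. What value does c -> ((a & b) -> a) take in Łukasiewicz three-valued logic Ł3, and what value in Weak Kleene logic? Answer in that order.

1; i

In Łukasiewicz three-valued logic Ł3: a & b = 1 & i = i
(a & b) -> a = i -> 1 = 1  [min(1, 1−½+1)]
c -> ((a & b) -> a) = 0 -> 1 = 1
In Weak Kleene logic: a & b = 1 & i = i
(a & b) -> a = i -> 1 = i
c -> ((a & b) -> a) = 0 -> i = i
They differ because Łukasiewicz three-valued logic Ł3 and Weak Kleene logic treat i differently under the binary connectives.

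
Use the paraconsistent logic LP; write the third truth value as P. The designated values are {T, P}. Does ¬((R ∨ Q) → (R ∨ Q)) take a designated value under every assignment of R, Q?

Countermodel: R=T, Q=T gives F, which is not designated.

No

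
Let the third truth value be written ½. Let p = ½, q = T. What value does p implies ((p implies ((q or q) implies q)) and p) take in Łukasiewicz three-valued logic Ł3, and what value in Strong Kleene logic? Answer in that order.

In Łukasiewicz three-valued logic Ł3: q or q = T or T = T
(q or q) implies q = T implies T = T
p implies ((q or q) implies q) = ½ implies T = T  [min(1, 1−½+1)]
(p implies ((q or q) implies q)) and p = T and ½ = ½
p implies ((p implies ((q or q) implies q)) and p) = ½ implies ½ = T
In Strong Kleene logic: q or q = T or T = T
(q or q) implies q = T implies T = T
p implies ((q or q) implies q) = ½ implies T = T  [not ½ or T]
(p implies ((q or q) implies q)) and p = T and ½ = ½
p implies ((p implies ((q or q) implies q)) and p) = ½ implies ½ = ½
They differ because Łukasiewicz three-valued logic Ł3 and Strong Kleene logic treat ½ differently under implication.

T; ½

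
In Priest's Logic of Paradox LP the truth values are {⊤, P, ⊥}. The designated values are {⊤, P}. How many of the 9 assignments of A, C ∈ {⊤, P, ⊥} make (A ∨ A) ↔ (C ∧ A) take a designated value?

Of the 9 assignments, 8 give a value in {⊤, P}.

8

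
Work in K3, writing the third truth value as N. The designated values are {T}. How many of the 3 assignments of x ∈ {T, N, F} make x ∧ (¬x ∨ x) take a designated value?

x=T: T ✓
x=N: N ·
x=F: F ·

1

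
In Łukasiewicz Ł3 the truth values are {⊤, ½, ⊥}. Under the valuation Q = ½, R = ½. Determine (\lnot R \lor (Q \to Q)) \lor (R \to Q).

\lnot R = \lnot ½ = ½
Q \to Q = ½ \to ½ = ⊤  [min(1, 1−½+½)]
\lnot R \lor (Q \to Q) = ½ \lor ⊤ = ⊤
R \to Q = ½ \to ½ = ⊤
(\lnot R \lor (Q \to Q)) \lor (R \to Q) = ⊤ \lor ⊤ = ⊤

⊤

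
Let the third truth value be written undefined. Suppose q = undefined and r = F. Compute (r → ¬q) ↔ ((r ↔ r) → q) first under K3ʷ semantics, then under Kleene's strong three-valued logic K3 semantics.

In K3ʷ: ¬q = ¬undefined = undefined
r → ¬q = F → undefined = undefined
r ↔ r = F ↔ F = T
(r ↔ r) → q = T → undefined = undefined
(r → ¬q) ↔ ((r ↔ r) → q) = undefined ↔ undefined = undefined
In Kleene's strong three-valued logic K3: ¬q = ¬undefined = undefined
r → ¬q = F → undefined = T  [¬F ∨ undefined]
r ↔ r = F ↔ F = T
(r ↔ r) → q = T → undefined = undefined
(r → ¬q) ↔ ((r ↔ r) → q) = T ↔ undefined = undefined

undefined; undefined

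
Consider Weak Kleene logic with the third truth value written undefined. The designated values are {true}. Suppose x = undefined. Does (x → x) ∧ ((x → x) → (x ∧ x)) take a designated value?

No

x → x = undefined → undefined = undefined  [any arg is the third value ⇒ result is the third value]
x → x = undefined → undefined = undefined
x ∧ x = undefined ∧ undefined = undefined
(x → x) → (x ∧ x) = undefined → undefined = undefined
(x → x) ∧ ((x → x) → (x ∧ x)) = undefined ∧ undefined = undefined
undefined ∉ {true}.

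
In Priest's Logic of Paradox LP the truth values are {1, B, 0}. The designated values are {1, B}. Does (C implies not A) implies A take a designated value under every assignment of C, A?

Countermodel: C=1, A=0 gives 0, which is not designated.

No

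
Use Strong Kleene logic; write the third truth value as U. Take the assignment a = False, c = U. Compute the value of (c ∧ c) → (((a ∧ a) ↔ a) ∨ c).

True

c ∧ c = U ∧ U = U
a ∧ a = False ∧ False = False
(a ∧ a) ↔ a = False ↔ False = True
((a ∧ a) ↔ a) ∨ c = True ∨ U = True
(c ∧ c) → (((a ∧ a) ↔ a) ∨ c) = U → True = True  [¬U ∨ True]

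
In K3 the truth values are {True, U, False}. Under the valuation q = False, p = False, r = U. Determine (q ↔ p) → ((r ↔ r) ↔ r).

q ↔ p = False ↔ False = True
r ↔ r = U ↔ U = U
(r ↔ r) ↔ r = U ↔ U = U
(q ↔ p) → ((r ↔ r) ↔ r) = True → U = U

U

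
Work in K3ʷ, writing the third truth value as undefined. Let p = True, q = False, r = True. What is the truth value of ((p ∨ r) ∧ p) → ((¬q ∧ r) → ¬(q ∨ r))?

False

p ∨ r = True ∨ True = True
(p ∨ r) ∧ p = True ∧ True = True
¬q = ¬False = True
¬q ∧ r = True ∧ True = True
q ∨ r = False ∨ True = True
¬(q ∨ r) = ¬True = False
(¬q ∧ r) → ¬(q ∨ r) = True → False = False
((p ∨ r) ∧ p) → ((¬q ∧ r) → ¬(q ∨ r)) = True → False = False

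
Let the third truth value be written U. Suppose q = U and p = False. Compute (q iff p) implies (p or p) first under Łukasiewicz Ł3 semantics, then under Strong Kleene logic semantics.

In Łukasiewicz Ł3: q iff p = U iff False = U  [1 − |½−0|]
p or p = False or False = False
(q iff p) implies (p or p) = U implies False = U
In Strong Kleene logic: q iff p = U iff False = U
p or p = False or False = False
(q iff p) implies (p or p) = U implies False = U  [not U or False]

U; U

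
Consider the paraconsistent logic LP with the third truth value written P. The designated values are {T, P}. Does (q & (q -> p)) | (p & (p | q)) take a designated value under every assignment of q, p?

Countermodel: q=T, p=F gives F, which is not designated.

No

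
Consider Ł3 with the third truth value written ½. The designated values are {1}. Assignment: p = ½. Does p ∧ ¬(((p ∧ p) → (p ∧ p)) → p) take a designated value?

p ∧ p = ½ ∧ ½ = ½
p ∧ p = ½ ∧ ½ = ½
(p ∧ p) → (p ∧ p) = ½ → ½ = 1
((p ∧ p) → (p ∧ p)) → p = 1 → ½ = ½
¬(((p ∧ p) → (p ∧ p)) → p) = ¬½ = ½
p ∧ ¬(((p ∧ p) → (p ∧ p)) → p) = ½ ∧ ½ = ½
½ ∉ {1}.

No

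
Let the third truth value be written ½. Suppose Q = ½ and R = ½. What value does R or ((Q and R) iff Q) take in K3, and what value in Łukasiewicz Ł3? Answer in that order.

In K3: Q and R = ½ and ½ = ½
(Q and R) iff Q = ½ iff ½ = ½
R or ((Q and R) iff Q) = ½ or ½ = ½
In Łukasiewicz Ł3: Q and R = ½ and ½ = ½
(Q and R) iff Q = ½ iff ½ = true  [1 − |½−½|]
R or ((Q and R) iff Q) = ½ or true = true
They differ because K3 and Łukasiewicz Ł3 treat ½ differently under implication.

½; true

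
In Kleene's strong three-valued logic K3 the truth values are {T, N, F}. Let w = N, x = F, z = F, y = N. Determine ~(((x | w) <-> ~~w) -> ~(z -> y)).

x | w = F | N = N
~w = ~N = N
~~w = ~N = N
(x | w) <-> ~~w = N <-> N = N
z -> y = F -> N = T
~(z -> y) = ~T = F
((x | w) <-> ~~w) -> ~(z -> y) = N -> F = N
~(((x | w) <-> ~~w) -> ~(z -> y)) = ~N = N

N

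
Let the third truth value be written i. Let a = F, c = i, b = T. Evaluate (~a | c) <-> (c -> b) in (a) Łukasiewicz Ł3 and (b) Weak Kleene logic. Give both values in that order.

In Łukasiewicz Ł3: ~a = ~F = T
~a | c = T | i = T
c -> b = i -> T = T  [min(1, 1−½+1)]
(~a | c) <-> (c -> b) = T <-> T = T
In Weak Kleene logic: ~a = ~F = T
~a | c = T | i = i
c -> b = i -> T = i  [any arg is the third value ⇒ result is the third value]
(~a | c) <-> (c -> b) = i <-> i = i
They differ because Łukasiewicz Ł3 and Weak Kleene logic treat i differently under the binary connectives.

T; i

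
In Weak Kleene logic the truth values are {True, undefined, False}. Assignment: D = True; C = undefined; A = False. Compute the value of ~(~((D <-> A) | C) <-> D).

undefined

D <-> A = True <-> False = False
(D <-> A) | C = False | undefined = undefined
~((D <-> A) | C) = ~undefined = undefined
~((D <-> A) | C) <-> D = undefined <-> True = undefined
~(~((D <-> A) | C) <-> D) = ~undefined = undefined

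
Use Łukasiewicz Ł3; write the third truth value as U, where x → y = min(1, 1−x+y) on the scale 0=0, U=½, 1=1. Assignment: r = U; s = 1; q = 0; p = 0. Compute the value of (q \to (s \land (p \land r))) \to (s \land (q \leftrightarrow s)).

0

p \land r = 0 \land U = 0
s \land (p \land r) = 1 \land 0 = 0
q \to (s \land (p \land r)) = 0 \to 0 = 1
q \leftrightarrow s = 0 \leftrightarrow 1 = 0
s \land (q \leftrightarrow s) = 1 \land 0 = 0
(q \to (s \land (p \land r))) \to (s \land (q \leftrightarrow s)) = 1 \to 0 = 0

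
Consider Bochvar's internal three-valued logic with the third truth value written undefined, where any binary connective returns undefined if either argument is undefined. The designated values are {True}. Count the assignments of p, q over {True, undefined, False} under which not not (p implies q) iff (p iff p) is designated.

3

Designated under: (p=True, q=True); (p=False, q=True); (p=False, q=False).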